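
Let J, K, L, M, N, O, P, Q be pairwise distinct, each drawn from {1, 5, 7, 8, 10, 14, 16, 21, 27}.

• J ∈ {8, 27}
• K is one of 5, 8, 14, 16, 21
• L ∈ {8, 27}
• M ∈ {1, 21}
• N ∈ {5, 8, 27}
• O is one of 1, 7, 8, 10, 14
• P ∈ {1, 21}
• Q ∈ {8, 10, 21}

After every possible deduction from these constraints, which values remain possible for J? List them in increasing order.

The 2 variables J and L are confined to {8, 27}, which locks those values in; drop them from K, N, O, Q.
N has just one choice, so N = 5. So K can't be 5.
The 2 variables M and P are confined to {1, 21}, which locks those values in; drop them from K, O, Q.
Q's domain is down to {10}, so Q = 10. So O can't be 10.
No further eliminations apply; J can still be any of 8, 27.

8, 27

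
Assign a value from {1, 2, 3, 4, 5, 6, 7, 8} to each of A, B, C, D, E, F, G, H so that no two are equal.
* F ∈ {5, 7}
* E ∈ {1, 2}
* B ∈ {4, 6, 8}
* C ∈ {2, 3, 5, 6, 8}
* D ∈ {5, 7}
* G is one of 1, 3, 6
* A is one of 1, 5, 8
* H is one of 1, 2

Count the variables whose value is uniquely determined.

The 8 variables draw from only 8 values {1, 2, 3, 4, 5, 6, 7, 8}, so each is used; only B can be 4, hence B = 4.
The 2 variables D and F are confined to {5, 7}, which locks those values in; drop them from A, C.
E and H share exactly the 2 values {1, 2}; by pigeonhole those values go to them, so strike 1, 2 from A, C, G.
That leaves A = 8. Strike 8 from C.
Determined: A=8, B=4. The other variables each still have more than one consistent value. That makes 2.

2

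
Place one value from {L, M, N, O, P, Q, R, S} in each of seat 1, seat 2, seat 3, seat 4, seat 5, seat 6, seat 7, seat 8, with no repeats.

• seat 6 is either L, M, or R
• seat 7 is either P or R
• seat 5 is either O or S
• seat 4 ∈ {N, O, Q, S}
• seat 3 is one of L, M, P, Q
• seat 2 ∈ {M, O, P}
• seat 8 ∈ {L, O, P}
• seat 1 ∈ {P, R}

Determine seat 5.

The 8 variables draw from only 8 values {L, M, N, O, P, Q, R, S}, so each is used; only seat 4 can be N, hence seat 4 = N.
The 7 still-open variables draw from only 7 values {L, M, O, P, Q, R, S}, so each is used; only seat 3 can be Q, hence seat 3 = Q.
Among the 6 still-open variables, S fits only seat 5 (and all 6 values in {L, M, O, P, R, S} must be used), so seat 5 = S.

S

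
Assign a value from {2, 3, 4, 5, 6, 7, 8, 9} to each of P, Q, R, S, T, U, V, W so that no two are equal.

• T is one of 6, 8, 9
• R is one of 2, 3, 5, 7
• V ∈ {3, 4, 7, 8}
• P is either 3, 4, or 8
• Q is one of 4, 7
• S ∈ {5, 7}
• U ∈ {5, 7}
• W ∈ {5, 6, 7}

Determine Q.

Among the 8 variables, 2 fits only R (and all 8 values in {2, 3, 4, 5, 6, 7, 8, 9} must be used), so R = 2.
The 7 still-open variables draw from only 7 values {3, 4, 5, 6, 7, 8, 9}, so each is used; only T can be 9, hence T = 9.
The 6 still-open variables draw from only 6 values {3, 4, 5, 6, 7, 8}, so each is used; only W can be 6, hence W = 6.
S and U share exactly the 2 values {5, 7}; by pigeonhole those values go to them, so strike 5, 7 from Q, V.
So Q = 4.

4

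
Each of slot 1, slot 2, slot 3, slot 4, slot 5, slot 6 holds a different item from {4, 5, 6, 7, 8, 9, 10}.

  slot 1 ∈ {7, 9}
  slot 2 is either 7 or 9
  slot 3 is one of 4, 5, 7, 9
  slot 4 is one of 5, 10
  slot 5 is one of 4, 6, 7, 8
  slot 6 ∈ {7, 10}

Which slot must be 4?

slot 1 and slot 2 share exactly the 2 values {7, 9}; by pigeonhole those values go to them, so strike 7, 9 from slot 3, slot 5, slot 6.
slot 6 must be 10 (only option left). Eliminate 10 elsewhere: slot 4.
slot 4's domain is down to {5}, so slot 4 = 5. Eliminate 5 elsewhere: slot 3.

slot 3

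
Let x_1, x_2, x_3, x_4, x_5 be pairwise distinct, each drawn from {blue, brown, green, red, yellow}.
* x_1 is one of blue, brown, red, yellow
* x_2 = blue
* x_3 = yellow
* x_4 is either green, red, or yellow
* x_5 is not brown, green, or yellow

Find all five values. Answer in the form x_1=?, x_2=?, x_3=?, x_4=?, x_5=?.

x_2 has just one choice, so x_2 = blue. Eliminate blue elsewhere: x_1, x_5.
x_3's domain is down to {yellow}, so x_3 = yellow. So x_1, x_4 can't be yellow.
x_5 must be red (only option left). Strike red from x_1, x_4.
x_1's domain is down to {brown}, so x_1 = brown.
x_4 has just one choice, so x_4 = green.

x_1=brown, x_2=blue, x_3=yellow, x_4=green, x_5=red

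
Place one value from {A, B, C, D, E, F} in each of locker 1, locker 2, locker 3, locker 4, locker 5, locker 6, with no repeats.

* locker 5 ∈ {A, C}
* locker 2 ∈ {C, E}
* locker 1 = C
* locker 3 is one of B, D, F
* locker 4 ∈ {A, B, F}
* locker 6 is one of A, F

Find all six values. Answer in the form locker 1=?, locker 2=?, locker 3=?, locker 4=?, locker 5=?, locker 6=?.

locker 1=C, locker 2=E, locker 3=D, locker 4=B, locker 5=A, locker 6=F

locker 1's domain is down to {C}, so locker 1 = C. Strike C from locker 2, locker 5.
locker 2 has just one choice, so locker 2 = E.
locker 5's domain is down to {A}, so locker 5 = A. Eliminate A elsewhere: locker 4, locker 6.
That leaves locker 6 = F. Remove F from locker 3, locker 4.
locker 4 has just one choice, so locker 4 = B. So locker 3 can't be B.
locker 3's domain is down to {D}, so locker 3 = D.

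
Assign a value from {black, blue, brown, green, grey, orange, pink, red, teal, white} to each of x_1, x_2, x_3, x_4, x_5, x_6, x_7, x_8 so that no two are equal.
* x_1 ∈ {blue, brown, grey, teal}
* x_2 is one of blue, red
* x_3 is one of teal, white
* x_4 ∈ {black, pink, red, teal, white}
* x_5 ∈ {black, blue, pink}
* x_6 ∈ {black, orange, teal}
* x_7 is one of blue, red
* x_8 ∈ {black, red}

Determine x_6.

orange

x_2 and x_7 share exactly the 2 values {blue, red}; by pigeonhole those values go to them, so strike blue, red from x_1, x_4, x_5, x_8.
x_8 has just one choice, so x_8 = black. So x_4, x_5, x_6 can't be black.
x_5 must be pink (only option left). Strike pink from x_4.
x_3 and x_4 between them cover only {teal, white} — a naked pair. Remove those values from x_1, x_6.
So x_6 = orange.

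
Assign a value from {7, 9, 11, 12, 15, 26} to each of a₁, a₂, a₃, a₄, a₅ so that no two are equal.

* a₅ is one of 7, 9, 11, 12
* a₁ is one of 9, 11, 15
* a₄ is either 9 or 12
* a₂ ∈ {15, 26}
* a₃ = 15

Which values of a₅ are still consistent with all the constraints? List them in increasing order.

7, 9, 11, 12

a₃ has just one choice, so a₃ = 15. Eliminate 15 elsewhere: a₁, a₂.
a₂ must be 26 (only option left).
No further eliminations apply; a₅ can still be any of 7, 9, 11, 12.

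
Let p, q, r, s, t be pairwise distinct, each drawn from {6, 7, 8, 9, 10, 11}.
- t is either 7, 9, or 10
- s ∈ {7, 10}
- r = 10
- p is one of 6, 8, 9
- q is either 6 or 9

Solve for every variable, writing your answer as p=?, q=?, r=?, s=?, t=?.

p=8, q=6, r=10, s=7, t=9

r must be 10 (only option left). Strike 10 from s, t.
s's domain is down to {7}, so s = 7. Strike 7 from t.
t's domain is down to {9}, so t = 9. Eliminate 9 elsewhere: p, q.
q has just one choice, so q = 6. Strike 6 from p.
p's domain is down to {8}, so p = 8.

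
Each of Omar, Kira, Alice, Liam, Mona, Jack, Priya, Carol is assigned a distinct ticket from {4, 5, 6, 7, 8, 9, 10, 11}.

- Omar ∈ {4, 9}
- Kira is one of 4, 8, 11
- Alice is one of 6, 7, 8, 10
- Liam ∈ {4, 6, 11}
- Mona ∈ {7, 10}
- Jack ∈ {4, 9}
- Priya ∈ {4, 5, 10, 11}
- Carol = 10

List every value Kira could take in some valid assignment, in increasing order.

8, 11

Carol's domain is down to {10}, so Carol = 10. Eliminate 10 elsewhere: Alice, Mona, Priya.
Mona must be 7 (only option left). Remove 7 from Alice.
The 6 still-open variables together cover exactly {4, 5, 6, 8, 9, 11} — 6 values for 6 variables — and 5 appears only in Priya's list, so Priya = 5.
Omar and Jack share exactly the 2 values {4, 9}; by pigeonhole those values go to them, so strike 4, 9 from Kira, Liam.
No further eliminations apply; Kira can still be any of 8, 11.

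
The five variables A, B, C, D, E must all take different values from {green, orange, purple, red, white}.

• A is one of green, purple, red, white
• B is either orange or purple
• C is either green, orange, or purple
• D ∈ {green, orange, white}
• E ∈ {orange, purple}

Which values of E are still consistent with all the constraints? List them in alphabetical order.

The 5 variables together cover exactly {green, orange, purple, red, white} — 5 values for 5 variables — and red appears only in A's list, so A = red.
The 4 still-open variables together cover exactly {green, orange, purple, white} — 4 values for 4 variables — and white appears only in D's list, so D = white.
The 3 still-open variables draw from only 3 values {green, orange, purple}, so each is used; only C can be green, hence C = green.
No further eliminations apply; E can still be any of orange, purple.

orange, purple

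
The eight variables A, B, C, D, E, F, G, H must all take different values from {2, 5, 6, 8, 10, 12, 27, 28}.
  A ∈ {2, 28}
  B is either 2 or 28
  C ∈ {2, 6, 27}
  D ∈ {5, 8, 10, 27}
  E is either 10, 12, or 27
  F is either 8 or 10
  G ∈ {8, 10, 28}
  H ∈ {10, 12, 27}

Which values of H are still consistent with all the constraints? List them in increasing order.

12, 27

Among the 8 variables, 5 fits only D (and all 8 values in {2, 5, 6, 8, 10, 12, 27, 28} must be used), so D = 5.
The 7 still-open variables together cover exactly {2, 6, 8, 10, 12, 27, 28} — 7 values for 7 variables — and 6 appears only in C's list, so C = 6.
A and B between them cover only {2, 28} — a naked pair. Remove those values from G.
The 2 variables F and G are confined to {8, 10}, which locks those values in; drop them from E, H.
No further eliminations apply; H can still be any of 12, 27.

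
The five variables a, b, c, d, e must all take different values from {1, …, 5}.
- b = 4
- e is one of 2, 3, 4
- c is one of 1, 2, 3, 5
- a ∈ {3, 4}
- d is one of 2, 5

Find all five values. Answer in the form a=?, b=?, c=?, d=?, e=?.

b's domain is down to {4}, so b = 4. So a, e can't be 4.
a's domain is down to {3}, so a = 3. So c, e can't be 3.
That leaves e = 2. Strike 2 from c, d.
That leaves d = 5. Remove 5 from c.
c must be 1 (only option left).

a=3, b=4, c=1, d=5, e=2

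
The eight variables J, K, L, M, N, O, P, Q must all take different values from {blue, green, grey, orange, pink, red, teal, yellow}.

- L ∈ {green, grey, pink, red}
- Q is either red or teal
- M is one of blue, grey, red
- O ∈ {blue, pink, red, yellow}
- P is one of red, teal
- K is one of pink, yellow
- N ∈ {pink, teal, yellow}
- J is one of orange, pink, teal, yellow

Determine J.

orange

The 8 variables together cover exactly {blue, green, grey, orange, pink, red, teal, yellow} — 8 values for 8 variables — and green appears only in L's list, so L = green.
Among the 7 still-open variables, grey fits only M (and all 7 values in {blue, grey, orange, pink, red, teal, yellow} must be used), so M = grey.
The 6 still-open variables draw from only 6 values {blue, orange, pink, red, teal, yellow}, so each is used; only O can be blue, hence O = blue.
Among the 5 still-open variables, orange fits only J (and all 5 values in {orange, pink, red, teal, yellow} must be used), so J = orange.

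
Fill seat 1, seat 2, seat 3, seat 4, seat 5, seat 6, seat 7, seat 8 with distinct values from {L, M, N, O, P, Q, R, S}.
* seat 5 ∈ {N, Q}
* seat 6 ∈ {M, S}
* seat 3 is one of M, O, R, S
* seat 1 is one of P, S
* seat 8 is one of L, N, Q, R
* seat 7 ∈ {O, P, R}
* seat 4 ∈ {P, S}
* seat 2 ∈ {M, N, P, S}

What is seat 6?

The 8 variables together cover exactly {L, M, N, O, P, Q, R, S} — 8 values for 8 variables — and L appears only in seat 8's list, so seat 8 = L.
The 7 still-open variables draw from only 7 values {M, N, O, P, Q, R, S}, so each is used; only seat 5 can be Q, hence seat 5 = Q.
Among the 6 still-open variables, N fits only seat 2 (and all 6 values in {M, N, O, P, R, S} must be used), so seat 2 = N.
The 2 variables seat 1 and seat 4 are confined to {P, S}, which locks those values in; drop them from seat 3, seat 6, seat 7.
So seat 6 = M.

M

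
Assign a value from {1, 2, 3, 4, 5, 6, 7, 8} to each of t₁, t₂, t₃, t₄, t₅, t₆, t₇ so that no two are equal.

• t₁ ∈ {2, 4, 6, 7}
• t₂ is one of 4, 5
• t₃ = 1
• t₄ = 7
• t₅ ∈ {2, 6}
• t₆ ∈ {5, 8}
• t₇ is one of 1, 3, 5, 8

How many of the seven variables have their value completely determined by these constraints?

2

t₃ has just one choice, so t₃ = 1. Remove 1 from t₇.
t₄'s domain is down to {7}, so t₄ = 7. Strike 7 from t₁.
Determined: t₃=1, t₄=7. The other variables each still have more than one consistent value. That makes 2.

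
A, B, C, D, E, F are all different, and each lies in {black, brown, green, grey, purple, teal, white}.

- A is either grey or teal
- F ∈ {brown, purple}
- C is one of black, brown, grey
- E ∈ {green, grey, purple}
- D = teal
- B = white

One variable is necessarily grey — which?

B must be white (only option left).
D has just one choice, so D = teal. Remove teal from A.
So grey goes to A.

A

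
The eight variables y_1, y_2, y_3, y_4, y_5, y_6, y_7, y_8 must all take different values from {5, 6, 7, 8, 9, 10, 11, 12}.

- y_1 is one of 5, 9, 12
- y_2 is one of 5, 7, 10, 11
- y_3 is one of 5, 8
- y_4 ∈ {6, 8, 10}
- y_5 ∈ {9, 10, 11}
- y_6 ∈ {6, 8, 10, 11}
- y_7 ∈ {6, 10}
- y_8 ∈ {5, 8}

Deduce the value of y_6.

11

The 8 variables draw from only 8 values {5, 6, 7, 8, 9, 10, 11, 12}, so each is used; only y_2 can be 7, hence y_2 = 7.
Among the 7 still-open variables, 12 fits only y_1 (and all 7 values in {5, 6, 8, 9, 10, 11, 12} must be used), so y_1 = 12.
The 6 still-open variables draw from only 6 values {5, 6, 8, 9, 10, 11}, so each is used; only y_5 can be 9, hence y_5 = 9.
The 5 still-open variables draw from only 5 values {5, 6, 8, 10, 11}, so each is used; only y_6 can be 11, hence y_6 = 11.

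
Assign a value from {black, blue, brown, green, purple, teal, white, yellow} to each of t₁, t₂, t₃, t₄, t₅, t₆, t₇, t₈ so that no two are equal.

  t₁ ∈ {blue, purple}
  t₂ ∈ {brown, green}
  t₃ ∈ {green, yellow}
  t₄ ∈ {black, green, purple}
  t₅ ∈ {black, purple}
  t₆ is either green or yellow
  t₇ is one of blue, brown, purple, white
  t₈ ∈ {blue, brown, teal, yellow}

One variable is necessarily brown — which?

The 8 variables draw from only 8 values {black, blue, brown, green, purple, teal, white, yellow}, so each is used; only t₈ can be teal, hence t₈ = teal.
The 7 still-open variables together cover exactly {black, blue, brown, green, purple, white, yellow} — 7 values for 7 variables — and white appears only in t₇'s list, so t₇ = white.
The 6 still-open variables draw from only 6 values {black, blue, brown, green, purple, yellow}, so each is used; only t₁ can be blue, hence t₁ = blue.
The 5 still-open variables draw from only 5 values {black, brown, green, purple, yellow}, so each is used; only t₂ can be brown, hence t₂ = brown.

t₂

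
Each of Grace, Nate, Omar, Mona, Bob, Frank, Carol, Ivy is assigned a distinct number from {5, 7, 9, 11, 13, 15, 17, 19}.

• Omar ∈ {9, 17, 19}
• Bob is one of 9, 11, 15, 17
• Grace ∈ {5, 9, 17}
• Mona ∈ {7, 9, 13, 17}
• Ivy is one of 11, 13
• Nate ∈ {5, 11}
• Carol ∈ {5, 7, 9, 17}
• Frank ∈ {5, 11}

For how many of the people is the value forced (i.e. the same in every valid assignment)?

Among the 8 variables, 15 fits only Bob (and all 8 values in {5, 7, 9, 11, 13, 15, 17, 19} must be used), so Bob = 15.
The 7 still-open variables draw from only 7 values {5, 7, 9, 11, 13, 17, 19}, so each is used; only Omar can be 19, hence Omar = 19.
Nate and Frank between them cover only {5, 11} — a naked pair. Remove those values from Grace, Carol, Ivy.
That leaves Ivy = 13. So Mona can't be 13.
Determined: Omar=19, Bob=15, Ivy=13. The other people each still have more than one consistent value. That makes 3.

3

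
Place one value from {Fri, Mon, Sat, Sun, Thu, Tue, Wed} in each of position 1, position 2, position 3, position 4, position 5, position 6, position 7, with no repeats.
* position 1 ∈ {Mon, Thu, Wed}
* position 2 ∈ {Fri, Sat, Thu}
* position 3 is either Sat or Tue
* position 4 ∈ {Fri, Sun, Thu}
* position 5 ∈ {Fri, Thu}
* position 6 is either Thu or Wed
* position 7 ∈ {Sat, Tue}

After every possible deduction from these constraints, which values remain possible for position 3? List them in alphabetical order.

Among the 7 variables, Mon fits only position 1 (and all 7 values in {Fri, Mon, Sat, Sun, Thu, Tue, Wed} must be used), so position 1 = Mon.
Among the 6 still-open variables, Sun fits only position 4 (and all 6 values in {Fri, Sat, Sun, Thu, Tue, Wed} must be used), so position 4 = Sun.
The 5 still-open variables together cover exactly {Fri, Sat, Thu, Tue, Wed} — 5 values for 5 variables — and Wed appears only in position 6's list, so position 6 = Wed.
position 3 and position 7 between them cover only {Sat, Tue} — a naked pair. Remove those values from position 2.
No further eliminations apply; position 3 can still be any of Sat, Tue.

Sat, Tue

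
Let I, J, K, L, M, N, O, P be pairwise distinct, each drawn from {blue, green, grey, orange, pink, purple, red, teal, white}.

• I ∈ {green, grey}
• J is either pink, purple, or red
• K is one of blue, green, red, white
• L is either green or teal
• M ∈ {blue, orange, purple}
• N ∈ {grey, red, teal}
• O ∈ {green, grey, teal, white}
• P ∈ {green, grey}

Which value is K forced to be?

The 2 variables I and P are confined to {green, grey}, which locks those values in; drop them from K, L, N, O.
That leaves L = teal. Eliminate teal elsewhere: N, O.
That leaves N = red. Remove red from J, K.
That leaves O = white. Strike white from K.
So K = blue.

blue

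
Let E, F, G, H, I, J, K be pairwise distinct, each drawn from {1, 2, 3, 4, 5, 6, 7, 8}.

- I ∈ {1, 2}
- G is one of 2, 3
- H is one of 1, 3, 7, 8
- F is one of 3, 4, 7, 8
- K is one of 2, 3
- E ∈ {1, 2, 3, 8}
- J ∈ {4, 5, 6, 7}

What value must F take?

4

G and K share exactly the 2 values {2, 3}; by pigeonhole those values go to them, so strike 2, 3 from E, F, H, I.
I must be 1 (only option left). So E, H can't be 1.
E has just one choice, so E = 8. Eliminate 8 elsewhere: F, H.
H's domain is down to {7}, so H = 7. Eliminate 7 elsewhere: F, J.
So F = 4.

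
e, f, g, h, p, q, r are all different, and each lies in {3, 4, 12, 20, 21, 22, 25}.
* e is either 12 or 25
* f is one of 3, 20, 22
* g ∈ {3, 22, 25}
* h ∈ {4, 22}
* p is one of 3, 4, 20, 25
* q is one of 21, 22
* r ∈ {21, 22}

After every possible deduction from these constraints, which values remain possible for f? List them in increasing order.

3, 20

The 7 variables draw from only 7 values {3, 4, 12, 20, 21, 22, 25}, so each is used; only e can be 12, hence e = 12.
q and r share exactly the 2 values {21, 22}; by pigeonhole those values go to them, so strike 21, 22 from f, g, h.
h's domain is down to {4}, so h = 4. So p can't be 4.
No further eliminations apply; f can still be any of 3, 20.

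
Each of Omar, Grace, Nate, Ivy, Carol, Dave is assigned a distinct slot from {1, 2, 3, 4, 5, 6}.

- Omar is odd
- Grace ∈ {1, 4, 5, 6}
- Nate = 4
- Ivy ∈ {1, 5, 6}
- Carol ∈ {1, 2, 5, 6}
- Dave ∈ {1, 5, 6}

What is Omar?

Nate has just one choice, so Nate = 4. Strike 4 from Grace.
Among the 5 still-open variables, 2 fits only Carol (and all 5 values in {1, 2, 3, 5, 6} must be used), so Carol = 2.
The 4 still-open variables draw from only 4 values {1, 3, 5, 6}, so each is used; only Omar can be 3, hence Omar = 3.

3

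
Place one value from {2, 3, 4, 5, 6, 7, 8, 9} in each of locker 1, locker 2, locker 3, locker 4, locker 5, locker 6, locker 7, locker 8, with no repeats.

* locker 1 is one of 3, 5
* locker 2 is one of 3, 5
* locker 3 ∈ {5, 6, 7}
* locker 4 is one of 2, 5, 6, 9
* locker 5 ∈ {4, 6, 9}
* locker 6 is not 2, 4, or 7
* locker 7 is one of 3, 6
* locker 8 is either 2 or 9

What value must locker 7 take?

6

The 8 variables together cover exactly {2, 3, 4, 5, 6, 7, 8, 9} — 8 values for 8 variables — and 4 appears only in locker 5's list, so locker 5 = 4.
Among the 7 still-open variables, 7 fits only locker 3 (and all 7 values in {2, 3, 5, 6, 7, 8, 9} must be used), so locker 3 = 7.
The 6 still-open variables draw from only 6 values {2, 3, 5, 6, 8, 9}, so each is used; only locker 6 can be 8, hence locker 6 = 8.
locker 1 and locker 2 between them cover only {3, 5} — a naked pair. Remove those values from locker 4, locker 7.
So locker 7 = 6.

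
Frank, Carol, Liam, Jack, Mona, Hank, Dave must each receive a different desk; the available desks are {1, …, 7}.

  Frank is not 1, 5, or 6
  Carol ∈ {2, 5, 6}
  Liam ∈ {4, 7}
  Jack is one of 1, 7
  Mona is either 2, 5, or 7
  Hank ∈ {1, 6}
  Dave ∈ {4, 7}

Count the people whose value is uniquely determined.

3

Among the 7 variables, 3 fits only Frank (and all 7 values in {1, 2, 3, 4, 5, 6, 7} must be used), so Frank = 3.
The 2 variables Liam and Dave are confined to {4, 7}, which locks those values in; drop them from Jack, Mona.
Jack has just one choice, so Jack = 1. Strike 1 from Hank.
That leaves Hank = 6. Strike 6 from Carol.
Determined: Frank=3, Jack=1, Hank=6. The other people each still have more than one consistent value. That makes 3.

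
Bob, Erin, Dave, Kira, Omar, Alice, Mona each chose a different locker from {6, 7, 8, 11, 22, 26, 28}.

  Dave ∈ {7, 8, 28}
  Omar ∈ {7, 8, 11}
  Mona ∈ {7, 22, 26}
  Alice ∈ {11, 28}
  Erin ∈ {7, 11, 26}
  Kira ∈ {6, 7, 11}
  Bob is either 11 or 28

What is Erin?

Among the 7 variables, 6 fits only Kira (and all 7 values in {6, 7, 8, 11, 22, 26, 28} must be used), so Kira = 6.
Among the 6 still-open variables, 22 fits only Mona (and all 6 values in {7, 8, 11, 22, 26, 28} must be used), so Mona = 22.
The 5 still-open variables draw from only 5 values {7, 8, 11, 26, 28}, so each is used; only Erin can be 26, hence Erin = 26.

26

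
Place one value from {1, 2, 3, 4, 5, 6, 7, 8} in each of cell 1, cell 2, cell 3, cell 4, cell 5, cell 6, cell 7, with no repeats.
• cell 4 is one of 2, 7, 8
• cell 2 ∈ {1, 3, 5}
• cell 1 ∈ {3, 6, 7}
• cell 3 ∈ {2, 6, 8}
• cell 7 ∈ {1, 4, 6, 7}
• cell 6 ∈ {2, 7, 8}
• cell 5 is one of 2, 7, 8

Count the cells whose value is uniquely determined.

cell 4, cell 5, cell 6 between them cover only {2, 7, 8} — a naked triple. Remove those values from cell 1, cell 3, cell 7.
cell 3 must be 6 (only option left). So cell 1, cell 7 can't be 6.
That leaves cell 1 = 3. So cell 2 can't be 3.
Determined: cell 1=3, cell 3=6. The other cells each still have more than one consistent value. That makes 2.

2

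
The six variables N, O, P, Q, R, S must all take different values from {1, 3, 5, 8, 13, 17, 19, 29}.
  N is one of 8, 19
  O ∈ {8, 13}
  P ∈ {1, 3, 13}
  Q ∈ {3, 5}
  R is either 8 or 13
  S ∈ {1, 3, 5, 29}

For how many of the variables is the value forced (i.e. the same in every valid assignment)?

O and R between them cover only {8, 13} — a naked pair. Remove those values from N, P.
That leaves N = 19.
Determined: N=19. The other variables each still have more than one consistent value. That makes 1.

1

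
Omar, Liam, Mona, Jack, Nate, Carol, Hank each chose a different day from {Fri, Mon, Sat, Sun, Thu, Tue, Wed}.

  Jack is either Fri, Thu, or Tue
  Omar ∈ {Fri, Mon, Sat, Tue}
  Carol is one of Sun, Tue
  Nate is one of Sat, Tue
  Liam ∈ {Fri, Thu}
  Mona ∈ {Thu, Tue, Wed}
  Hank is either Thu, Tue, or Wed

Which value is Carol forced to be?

Sun

Among the 7 variables, Mon fits only Omar (and all 7 values in {Fri, Mon, Sat, Sun, Thu, Tue, Wed} must be used), so Omar = Mon.
The 6 still-open variables draw from only 6 values {Fri, Sat, Sun, Thu, Tue, Wed}, so each is used; only Nate can be Sat, hence Nate = Sat.
The 5 still-open variables draw from only 5 values {Fri, Sun, Thu, Tue, Wed}, so each is used; only Carol can be Sun, hence Carol = Sun.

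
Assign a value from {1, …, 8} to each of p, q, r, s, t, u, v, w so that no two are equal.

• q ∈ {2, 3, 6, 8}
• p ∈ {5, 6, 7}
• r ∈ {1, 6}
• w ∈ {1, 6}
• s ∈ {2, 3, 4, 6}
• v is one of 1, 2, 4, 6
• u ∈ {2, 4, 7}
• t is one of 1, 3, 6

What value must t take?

The 8 variables draw from only 8 values {1, 2, 3, 4, 5, 6, 7, 8}, so each is used; only p can be 5, hence p = 5.
The 7 still-open variables draw from only 7 values {1, 2, 3, 4, 6, 7, 8}, so each is used; only u can be 7, hence u = 7.
The 6 still-open variables draw from only 6 values {1, 2, 3, 4, 6, 8}, so each is used; only q can be 8, hence q = 8.
r and w between them cover only {1, 6} — a naked pair. Remove those values from s, t, v.
So t = 3.

3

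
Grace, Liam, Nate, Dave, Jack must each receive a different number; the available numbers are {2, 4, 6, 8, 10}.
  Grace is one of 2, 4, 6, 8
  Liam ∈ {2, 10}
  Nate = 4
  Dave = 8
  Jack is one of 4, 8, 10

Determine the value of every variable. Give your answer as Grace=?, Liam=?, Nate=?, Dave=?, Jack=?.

Grace=6, Liam=2, Nate=4, Dave=8, Jack=10

Nate has just one choice, so Nate = 4. So Grace, Jack can't be 4.
That leaves Dave = 8. Eliminate 8 elsewhere: Grace, Jack.
Jack must be 10 (only option left). So Liam can't be 10.
Liam must be 2 (only option left). Eliminate 2 elsewhere: Grace.
Grace's domain is down to {6}, so Grace = 6.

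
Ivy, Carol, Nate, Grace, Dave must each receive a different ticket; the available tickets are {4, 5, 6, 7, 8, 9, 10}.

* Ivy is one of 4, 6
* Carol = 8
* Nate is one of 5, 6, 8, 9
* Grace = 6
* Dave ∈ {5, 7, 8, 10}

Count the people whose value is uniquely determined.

Carol's domain is down to {8}, so Carol = 8. Eliminate 8 elsewhere: Nate, Dave.
That leaves Grace = 6. Eliminate 6 elsewhere: Ivy, Nate.
Ivy must be 4 (only option left).
Determined: Ivy=4, Carol=8, Grace=6. The other people each still have more than one consistent value. That makes 3.

3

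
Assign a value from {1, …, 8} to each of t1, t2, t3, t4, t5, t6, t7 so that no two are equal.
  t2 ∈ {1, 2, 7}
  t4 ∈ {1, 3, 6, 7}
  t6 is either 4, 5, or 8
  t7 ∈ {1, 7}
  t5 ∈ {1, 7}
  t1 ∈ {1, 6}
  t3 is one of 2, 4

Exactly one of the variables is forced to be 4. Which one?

t3

t5 and t7 share exactly the 2 values {1, 7}; by pigeonhole those values go to them, so strike 1, 7 from t1, t2, t4.
That leaves t1 = 6. Eliminate 6 elsewhere: t4.
t2 must be 2 (only option left). Remove 2 from t3.
So 4 goes to t3.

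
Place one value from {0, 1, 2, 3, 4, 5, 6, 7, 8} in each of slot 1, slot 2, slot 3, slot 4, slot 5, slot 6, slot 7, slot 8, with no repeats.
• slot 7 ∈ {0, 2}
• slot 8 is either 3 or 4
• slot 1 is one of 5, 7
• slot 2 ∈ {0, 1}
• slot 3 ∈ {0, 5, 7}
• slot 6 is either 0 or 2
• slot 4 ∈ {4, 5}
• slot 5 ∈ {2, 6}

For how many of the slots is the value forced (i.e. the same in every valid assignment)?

4

The 8 variables draw from only 8 values {0, 1, 2, 3, 4, 5, 6, 7}, so each is used; only slot 2 can be 1, hence slot 2 = 1.
Among the 7 still-open variables, 3 fits only slot 8 (and all 7 values in {0, 2, 3, 4, 5, 6, 7} must be used), so slot 8 = 3.
The 6 still-open variables together cover exactly {0, 2, 4, 5, 6, 7} — 6 values for 6 variables — and 4 appears only in slot 4's list, so slot 4 = 4.
The 5 still-open variables draw from only 5 values {0, 2, 5, 6, 7}, so each is used; only slot 5 can be 6, hence slot 5 = 6.
slot 6 and slot 7 share exactly the 2 values {0, 2}; by pigeonhole those values go to them, so strike 0, 2 from slot 3.
Determined: slot 2=1, slot 4=4, slot 5=6, slot 8=3. The other slots each still have more than one consistent value. That makes 4.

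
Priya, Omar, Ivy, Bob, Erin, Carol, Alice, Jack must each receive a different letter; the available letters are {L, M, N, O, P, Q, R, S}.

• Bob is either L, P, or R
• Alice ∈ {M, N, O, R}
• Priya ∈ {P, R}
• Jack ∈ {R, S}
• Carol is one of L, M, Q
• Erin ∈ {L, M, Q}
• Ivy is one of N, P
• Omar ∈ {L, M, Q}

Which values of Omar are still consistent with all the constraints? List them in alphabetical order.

L, M, Q

The 8 variables together cover exactly {L, M, N, O, P, Q, R, S} — 8 values for 8 variables — and O appears only in Alice's list, so Alice = O.
The 7 still-open variables draw from only 7 values {L, M, N, P, Q, R, S}, so each is used; only Ivy can be N, hence Ivy = N.
The 6 still-open variables together cover exactly {L, M, P, Q, R, S} — 6 values for 6 variables — and S appears only in Jack's list, so Jack = S.
The 3 variables Omar, Erin, Carol are confined to {L, M, Q}, which locks those values in; drop them from Bob.
No further eliminations apply; Omar can still be any of L, M, Q.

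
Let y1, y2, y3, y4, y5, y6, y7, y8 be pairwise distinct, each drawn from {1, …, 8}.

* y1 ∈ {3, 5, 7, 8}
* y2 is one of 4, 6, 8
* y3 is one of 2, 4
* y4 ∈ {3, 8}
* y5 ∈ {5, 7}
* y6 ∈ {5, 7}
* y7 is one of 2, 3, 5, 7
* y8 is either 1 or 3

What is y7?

Among the 8 variables, 1 fits only y8 (and all 8 values in {1, 2, 3, 4, 5, 6, 7, 8} must be used), so y8 = 1.
Among the 7 still-open variables, 6 fits only y2 (and all 7 values in {2, 3, 4, 5, 6, 7, 8} must be used), so y2 = 6.
The 6 still-open variables together cover exactly {2, 3, 4, 5, 7, 8} — 6 values for 6 variables — and 4 appears only in y3's list, so y3 = 4.
The 5 still-open variables together cover exactly {2, 3, 5, 7, 8} — 5 values for 5 variables — and 2 appears only in y7's list, so y7 = 2.

2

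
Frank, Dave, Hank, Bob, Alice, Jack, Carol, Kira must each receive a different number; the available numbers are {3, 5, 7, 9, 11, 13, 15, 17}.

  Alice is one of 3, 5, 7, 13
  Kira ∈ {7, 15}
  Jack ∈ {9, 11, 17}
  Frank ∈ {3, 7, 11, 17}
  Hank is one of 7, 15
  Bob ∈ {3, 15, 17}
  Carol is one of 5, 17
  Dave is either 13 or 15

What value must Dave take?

13

Among the 8 variables, 9 fits only Jack (and all 8 values in {3, 5, 7, 9, 11, 13, 15, 17} must be used), so Jack = 9.
Among the 7 still-open variables, 11 fits only Frank (and all 7 values in {3, 5, 7, 11, 13, 15, 17} must be used), so Frank = 11.
The 2 variables Hank and Kira are confined to {7, 15}, which locks those values in; drop them from Dave, Bob, Alice.
So Dave = 13.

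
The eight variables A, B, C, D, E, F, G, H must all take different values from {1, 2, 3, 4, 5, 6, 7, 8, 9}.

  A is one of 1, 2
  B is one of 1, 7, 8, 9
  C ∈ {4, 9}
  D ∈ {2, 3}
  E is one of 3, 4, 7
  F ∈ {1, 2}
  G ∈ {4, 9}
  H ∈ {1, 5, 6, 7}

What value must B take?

A and F between them cover only {1, 2} — a naked pair. Remove those values from B, D, H.
That leaves D = 3. So E can't be 3.
C and G between them cover only {4, 9} — a naked pair. Remove those values from B, E.
E must be 7 (only option left). Remove 7 from B, H.
So B = 8.

8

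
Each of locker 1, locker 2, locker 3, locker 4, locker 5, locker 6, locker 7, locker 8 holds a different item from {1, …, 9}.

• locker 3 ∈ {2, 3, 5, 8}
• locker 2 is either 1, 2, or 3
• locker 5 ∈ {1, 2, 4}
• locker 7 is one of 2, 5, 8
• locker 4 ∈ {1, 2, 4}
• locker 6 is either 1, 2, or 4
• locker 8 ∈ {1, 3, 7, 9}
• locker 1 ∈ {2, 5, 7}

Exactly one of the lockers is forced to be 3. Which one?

locker 2

Among the 8 variables, 9 fits only locker 8 (and all 8 values in {1, 2, 3, 4, 5, 7, 8, 9} must be used), so locker 8 = 9.
The 7 still-open variables together cover exactly {1, 2, 3, 4, 5, 7, 8} — 7 values for 7 variables — and 7 appears only in locker 1's list, so locker 1 = 7.
locker 4, locker 5, locker 6 share exactly the 3 values {1, 2, 4}; by pigeonhole those values go to them, so strike 1, 2, 4 from locker 2, locker 3, locker 7.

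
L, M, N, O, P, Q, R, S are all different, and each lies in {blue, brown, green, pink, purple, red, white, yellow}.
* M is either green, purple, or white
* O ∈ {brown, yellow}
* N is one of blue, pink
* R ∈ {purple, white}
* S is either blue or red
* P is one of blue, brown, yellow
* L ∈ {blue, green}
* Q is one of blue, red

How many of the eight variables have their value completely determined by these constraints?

The 8 variables together cover exactly {blue, brown, green, pink, purple, red, white, yellow} — 8 values for 8 variables — and pink appears only in N's list, so N = pink.
Q and S between them cover only {blue, red} — a naked pair. Remove those values from L, P.
That leaves L = green. Eliminate green elsewhere: M.
Determined: L=green, N=pink. The other variables each still have more than one consistent value. That makes 2.

2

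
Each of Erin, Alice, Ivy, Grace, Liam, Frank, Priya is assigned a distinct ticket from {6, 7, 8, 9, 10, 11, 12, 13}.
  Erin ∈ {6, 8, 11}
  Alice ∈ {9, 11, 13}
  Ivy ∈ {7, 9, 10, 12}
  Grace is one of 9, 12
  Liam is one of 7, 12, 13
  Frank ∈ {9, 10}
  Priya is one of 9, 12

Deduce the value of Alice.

Grace and Priya share exactly the 2 values {9, 12}; by pigeonhole those values go to them, so strike 9, 12 from Alice, Ivy, Liam, Frank.
Frank must be 10 (only option left). Remove 10 from Ivy.
Ivy must be 7 (only option left). Remove 7 from Liam.
Liam must be 13 (only option left). Eliminate 13 elsewhere: Alice.
So Alice = 11.

11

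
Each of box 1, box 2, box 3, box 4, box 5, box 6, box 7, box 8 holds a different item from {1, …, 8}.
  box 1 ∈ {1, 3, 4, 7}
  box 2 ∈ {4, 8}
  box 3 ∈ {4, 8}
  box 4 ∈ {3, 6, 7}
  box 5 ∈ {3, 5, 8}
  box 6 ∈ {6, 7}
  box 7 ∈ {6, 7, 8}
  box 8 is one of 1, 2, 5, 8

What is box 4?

3

Among the 8 variables, 2 fits only box 8 (and all 8 values in {1, 2, 3, 4, 5, 6, 7, 8} must be used), so box 8 = 2.
Among the 7 still-open variables, 1 fits only box 1 (and all 7 values in {1, 3, 4, 5, 6, 7, 8} must be used), so box 1 = 1.
The 6 still-open variables together cover exactly {3, 4, 5, 6, 7, 8} — 6 values for 6 variables — and 5 appears only in box 5's list, so box 5 = 5.
The 5 still-open variables draw from only 5 values {3, 4, 6, 7, 8}, so each is used; only box 4 can be 3, hence box 4 = 3.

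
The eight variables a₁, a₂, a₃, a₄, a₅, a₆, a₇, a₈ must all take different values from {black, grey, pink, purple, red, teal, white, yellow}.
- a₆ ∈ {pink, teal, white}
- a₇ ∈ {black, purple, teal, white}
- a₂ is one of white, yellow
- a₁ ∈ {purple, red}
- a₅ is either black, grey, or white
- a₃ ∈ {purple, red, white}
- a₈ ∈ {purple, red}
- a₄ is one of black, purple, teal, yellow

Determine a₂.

The 8 variables draw from only 8 values {black, grey, pink, purple, red, teal, white, yellow}, so each is used; only a₅ can be grey, hence a₅ = grey.
The 7 still-open variables together cover exactly {black, pink, purple, red, teal, white, yellow} — 7 values for 7 variables — and pink appears only in a₆'s list, so a₆ = pink.
a₁ and a₈ between them cover only {purple, red} — a naked pair. Remove those values from a₃, a₄, a₇.
That leaves a₃ = white. Strike white from a₂, a₇.
So a₂ = yellow.

yellow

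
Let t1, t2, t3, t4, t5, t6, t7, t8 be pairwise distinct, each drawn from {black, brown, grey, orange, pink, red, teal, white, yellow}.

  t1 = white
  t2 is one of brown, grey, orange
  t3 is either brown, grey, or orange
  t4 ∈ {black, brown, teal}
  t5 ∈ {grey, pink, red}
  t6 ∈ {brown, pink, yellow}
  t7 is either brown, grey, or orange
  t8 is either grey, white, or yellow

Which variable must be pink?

t6

t1 has just one choice, so t1 = white. So t8 can't be white.
t2, t3, t7 between them cover only {brown, grey, orange} — a naked triple. Remove those values from t4, t5, t6, t8.
t8's domain is down to {yellow}, so t8 = yellow. Eliminate yellow elsewhere: t6.
So pink goes to t6.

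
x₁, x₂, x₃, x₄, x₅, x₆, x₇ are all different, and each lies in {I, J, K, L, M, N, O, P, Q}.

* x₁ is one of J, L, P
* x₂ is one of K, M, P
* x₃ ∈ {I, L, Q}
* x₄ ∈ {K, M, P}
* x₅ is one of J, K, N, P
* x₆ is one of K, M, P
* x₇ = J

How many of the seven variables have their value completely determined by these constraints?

3

x₇'s domain is down to {J}, so x₇ = J. So x₁, x₅ can't be J.
x₂, x₄, x₆ share exactly the 3 values {K, M, P}; by pigeonhole those values go to them, so strike K, M, P from x₁, x₅.
x₁ must be L (only option left). Remove L from x₃.
x₅'s domain is down to {N}, so x₅ = N.
Determined: x₁=L, x₅=N, x₇=J. The other variables each still have more than one consistent value. That makes 3.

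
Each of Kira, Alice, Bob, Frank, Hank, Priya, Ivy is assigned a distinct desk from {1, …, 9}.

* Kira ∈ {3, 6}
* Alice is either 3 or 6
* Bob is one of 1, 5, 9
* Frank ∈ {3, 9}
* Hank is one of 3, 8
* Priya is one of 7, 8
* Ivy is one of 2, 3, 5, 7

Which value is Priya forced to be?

The 2 variables Kira and Alice are confined to {3, 6}, which locks those values in; drop them from Frank, Hank, Ivy.
Frank has just one choice, so Frank = 9. Eliminate 9 elsewhere: Bob.
Hank's domain is down to {8}, so Hank = 8. Eliminate 8 elsewhere: Priya.
So Priya = 7.

7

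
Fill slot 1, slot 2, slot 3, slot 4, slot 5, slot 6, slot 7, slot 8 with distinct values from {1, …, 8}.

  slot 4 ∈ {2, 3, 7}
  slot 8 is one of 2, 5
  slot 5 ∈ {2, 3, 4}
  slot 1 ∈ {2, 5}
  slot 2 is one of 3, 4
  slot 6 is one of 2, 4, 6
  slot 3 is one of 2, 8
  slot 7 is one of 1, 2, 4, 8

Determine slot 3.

The 8 variables together cover exactly {1, 2, 3, 4, 5, 6, 7, 8} — 8 values for 8 variables — and 1 appears only in slot 7's list, so slot 7 = 1.
Among the 7 still-open variables, 6 fits only slot 6 (and all 7 values in {2, 3, 4, 5, 6, 7, 8} must be used), so slot 6 = 6.
The 6 still-open variables together cover exactly {2, 3, 4, 5, 7, 8} — 6 values for 6 variables — and 7 appears only in slot 4's list, so slot 4 = 7.
The 5 still-open variables draw from only 5 values {2, 3, 4, 5, 8}, so each is used; only slot 3 can be 8, hence slot 3 = 8.

8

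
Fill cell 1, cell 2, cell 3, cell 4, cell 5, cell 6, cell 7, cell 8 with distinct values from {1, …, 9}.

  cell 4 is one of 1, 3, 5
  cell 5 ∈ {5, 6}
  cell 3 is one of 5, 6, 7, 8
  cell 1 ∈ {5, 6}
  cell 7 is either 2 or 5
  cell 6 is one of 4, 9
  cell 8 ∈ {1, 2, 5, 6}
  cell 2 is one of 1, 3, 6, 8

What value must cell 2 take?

cell 1 and cell 5 share exactly the 2 values {5, 6}; by pigeonhole those values go to them, so strike 5, 6 from cell 2, cell 3, cell 4, cell 7, cell 8.
cell 7's domain is down to {2}, so cell 7 = 2. So cell 8 can't be 2.
cell 8's domain is down to {1}, so cell 8 = 1. Eliminate 1 elsewhere: cell 2, cell 4.
cell 4 must be 3 (only option left). Remove 3 from cell 2.
So cell 2 = 8.

8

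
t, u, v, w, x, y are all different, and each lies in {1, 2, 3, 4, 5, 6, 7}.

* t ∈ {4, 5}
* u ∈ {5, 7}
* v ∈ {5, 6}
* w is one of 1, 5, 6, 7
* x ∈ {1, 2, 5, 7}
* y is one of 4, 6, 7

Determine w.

1

The 6 variables draw from only 6 values {1, 2, 4, 5, 6, 7}, so each is used; only x can be 2, hence x = 2.
Among the 5 still-open variables, 1 fits only w (and all 5 values in {1, 4, 5, 6, 7} must be used), so w = 1.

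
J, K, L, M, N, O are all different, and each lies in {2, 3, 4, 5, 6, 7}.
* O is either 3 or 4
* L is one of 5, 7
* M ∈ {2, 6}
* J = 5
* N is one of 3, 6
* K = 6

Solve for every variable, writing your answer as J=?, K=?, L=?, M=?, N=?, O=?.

J has just one choice, so J = 5. So L can't be 5.
That leaves K = 6. Strike 6 from M, N.
L must be 7 (only option left).
M must be 2 (only option left).
N has just one choice, so N = 3. Remove 3 from O.
That leaves O = 4.

J=5, K=6, L=7, M=2, N=3, O=4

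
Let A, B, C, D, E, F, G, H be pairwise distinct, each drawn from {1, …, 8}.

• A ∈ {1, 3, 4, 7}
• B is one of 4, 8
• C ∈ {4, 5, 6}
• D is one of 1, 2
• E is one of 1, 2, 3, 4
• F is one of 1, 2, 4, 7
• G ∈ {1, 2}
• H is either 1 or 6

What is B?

Among the 8 variables, 5 fits only C (and all 8 values in {1, 2, 3, 4, 5, 6, 7, 8} must be used), so C = 5.
Among the 7 still-open variables, 6 fits only H (and all 7 values in {1, 2, 3, 4, 6, 7, 8} must be used), so H = 6.
Among the 6 still-open variables, 8 fits only B (and all 6 values in {1, 2, 3, 4, 7, 8} must be used), so B = 8.

8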